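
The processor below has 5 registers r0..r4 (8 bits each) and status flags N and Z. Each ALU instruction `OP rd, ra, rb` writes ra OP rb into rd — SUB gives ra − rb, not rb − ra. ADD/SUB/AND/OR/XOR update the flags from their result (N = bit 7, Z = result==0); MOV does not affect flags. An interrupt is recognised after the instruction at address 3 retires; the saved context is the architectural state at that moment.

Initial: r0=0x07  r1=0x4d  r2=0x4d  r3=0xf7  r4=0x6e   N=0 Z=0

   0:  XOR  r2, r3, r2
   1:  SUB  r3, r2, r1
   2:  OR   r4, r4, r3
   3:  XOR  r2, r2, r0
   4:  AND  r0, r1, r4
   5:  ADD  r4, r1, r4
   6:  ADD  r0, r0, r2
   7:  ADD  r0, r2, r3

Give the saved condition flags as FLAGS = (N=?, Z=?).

after  0: r0=0x07 r1=0x4d r2=0xba r3=0xf7 r4=0x6e  N=1 Z=0
after  1: r0=0x07 r1=0x4d r2=0xba r3=0x6d r4=0x6e  N=0 Z=0
after  2: r0=0x07 r1=0x4d r2=0xba r3=0x6d r4=0x6f  N=0 Z=0
after  3: r0=0x07 r1=0x4d r2=0xbd r3=0x6d r4=0x6f  N=1 Z=0
-- IRQ taken; context saved, return-PC = 4 --

FLAGS = (N=1, Z=0)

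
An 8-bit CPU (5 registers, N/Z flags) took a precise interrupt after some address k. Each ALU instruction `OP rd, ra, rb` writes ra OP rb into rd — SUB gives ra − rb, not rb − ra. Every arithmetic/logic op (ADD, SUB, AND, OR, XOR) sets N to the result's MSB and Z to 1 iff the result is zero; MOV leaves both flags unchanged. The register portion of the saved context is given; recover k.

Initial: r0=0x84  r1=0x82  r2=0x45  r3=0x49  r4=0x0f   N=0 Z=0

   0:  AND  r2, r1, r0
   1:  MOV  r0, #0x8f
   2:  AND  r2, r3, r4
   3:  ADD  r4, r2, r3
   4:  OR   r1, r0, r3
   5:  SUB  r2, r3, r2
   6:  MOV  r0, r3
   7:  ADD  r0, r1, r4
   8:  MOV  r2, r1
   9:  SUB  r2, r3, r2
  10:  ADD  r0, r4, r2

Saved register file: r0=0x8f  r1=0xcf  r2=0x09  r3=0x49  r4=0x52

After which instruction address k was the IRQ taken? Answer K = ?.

K = 4

after  0: r0=0x84 r1=0x82 r2=0x80 r3=0x49 r4=0x0f  N=1 Z=0
after  1: r0=0x8f r1=0x82 r2=0x80 r3=0x49 r4=0x0f  N=1 Z=0
after  2: r0=0x8f r1=0x82 r2=0x09 r3=0x49 r4=0x0f  N=0 Z=0
after  3: r0=0x8f r1=0x82 r2=0x09 r3=0x49 r4=0x52  N=0 Z=0
after  4: r0=0x8f r1=0xcf r2=0x09 r3=0x49 r4=0x52  N=1 Z=0
-- IRQ taken; context saved, return-PC = 5 --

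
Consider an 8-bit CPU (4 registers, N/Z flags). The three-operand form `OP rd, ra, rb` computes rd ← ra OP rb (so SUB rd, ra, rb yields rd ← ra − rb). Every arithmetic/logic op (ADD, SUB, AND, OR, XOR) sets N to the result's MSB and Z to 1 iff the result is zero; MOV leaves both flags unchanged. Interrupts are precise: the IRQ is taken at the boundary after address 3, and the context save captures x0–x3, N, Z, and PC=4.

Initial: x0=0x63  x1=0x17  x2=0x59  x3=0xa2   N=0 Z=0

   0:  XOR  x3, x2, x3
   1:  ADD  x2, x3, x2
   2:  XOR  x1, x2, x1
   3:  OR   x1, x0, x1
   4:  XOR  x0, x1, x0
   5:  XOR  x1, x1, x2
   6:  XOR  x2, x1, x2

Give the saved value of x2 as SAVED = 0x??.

SAVED = 0x54

after  0: x0=0x63 x1=0x17 x2=0x59 x3=0xfb  N=1 Z=0
after  1: x0=0x63 x1=0x17 x2=0x54 x3=0xfb  N=0 Z=0
after  2: x0=0x63 x1=0x43 x2=0x54 x3=0xfb  N=0 Z=0
after  3: x0=0x63 x1=0x63 x2=0x54 x3=0xfb  N=0 Z=0
-- IRQ taken; context saved, return-PC = 4 --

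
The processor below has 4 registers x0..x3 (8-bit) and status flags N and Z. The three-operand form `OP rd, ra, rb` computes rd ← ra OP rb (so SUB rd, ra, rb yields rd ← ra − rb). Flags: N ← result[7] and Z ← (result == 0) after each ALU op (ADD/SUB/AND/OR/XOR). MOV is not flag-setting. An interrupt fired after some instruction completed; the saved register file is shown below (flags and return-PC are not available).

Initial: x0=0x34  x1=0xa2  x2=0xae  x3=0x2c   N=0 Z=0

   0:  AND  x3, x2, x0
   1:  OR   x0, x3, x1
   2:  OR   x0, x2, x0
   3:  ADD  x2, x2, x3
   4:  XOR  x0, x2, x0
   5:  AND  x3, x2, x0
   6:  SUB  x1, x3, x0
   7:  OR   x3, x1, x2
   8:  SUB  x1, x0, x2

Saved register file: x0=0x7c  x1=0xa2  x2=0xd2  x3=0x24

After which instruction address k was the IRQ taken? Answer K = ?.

after  0: x0=0x34 x1=0xa2 x2=0xae x3=0x24  N=0 Z=0
after  1: x0=0xa6 x1=0xa2 x2=0xae x3=0x24  N=1 Z=0
after  2: x0=0xae x1=0xa2 x2=0xae x3=0x24  N=1 Z=0
after  3: x0=0xae x1=0xa2 x2=0xd2 x3=0x24  N=1 Z=0
after  4: x0=0x7c x1=0xa2 x2=0xd2 x3=0x24  N=0 Z=0
-- IRQ taken; context saved, return-PC = 5 --

K = 4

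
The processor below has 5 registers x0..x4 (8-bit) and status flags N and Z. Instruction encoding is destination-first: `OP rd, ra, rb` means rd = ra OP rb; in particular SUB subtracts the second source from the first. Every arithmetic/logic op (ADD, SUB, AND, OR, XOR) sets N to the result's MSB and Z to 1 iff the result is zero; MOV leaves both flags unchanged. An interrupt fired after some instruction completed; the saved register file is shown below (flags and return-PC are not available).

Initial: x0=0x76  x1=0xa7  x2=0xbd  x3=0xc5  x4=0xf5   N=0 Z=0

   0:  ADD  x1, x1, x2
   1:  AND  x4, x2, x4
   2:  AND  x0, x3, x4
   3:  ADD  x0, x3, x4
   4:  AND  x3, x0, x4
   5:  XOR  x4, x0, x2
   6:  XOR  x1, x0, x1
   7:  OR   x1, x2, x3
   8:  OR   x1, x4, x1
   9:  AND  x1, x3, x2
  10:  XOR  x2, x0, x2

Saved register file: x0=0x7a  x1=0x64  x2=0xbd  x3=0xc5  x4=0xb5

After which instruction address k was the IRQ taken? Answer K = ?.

K = 3

after  0: x0=0x76 x1=0x64 x2=0xbd x3=0xc5 x4=0xf5  N=0 Z=0
after  1: x0=0x76 x1=0x64 x2=0xbd x3=0xc5 x4=0xb5  N=1 Z=0
after  2: x0=0x85 x1=0x64 x2=0xbd x3=0xc5 x4=0xb5  N=1 Z=0
after  3: x0=0x7a x1=0x64 x2=0xbd x3=0xc5 x4=0xb5  N=0 Z=0
-- IRQ taken; context saved, return-PC = 4 --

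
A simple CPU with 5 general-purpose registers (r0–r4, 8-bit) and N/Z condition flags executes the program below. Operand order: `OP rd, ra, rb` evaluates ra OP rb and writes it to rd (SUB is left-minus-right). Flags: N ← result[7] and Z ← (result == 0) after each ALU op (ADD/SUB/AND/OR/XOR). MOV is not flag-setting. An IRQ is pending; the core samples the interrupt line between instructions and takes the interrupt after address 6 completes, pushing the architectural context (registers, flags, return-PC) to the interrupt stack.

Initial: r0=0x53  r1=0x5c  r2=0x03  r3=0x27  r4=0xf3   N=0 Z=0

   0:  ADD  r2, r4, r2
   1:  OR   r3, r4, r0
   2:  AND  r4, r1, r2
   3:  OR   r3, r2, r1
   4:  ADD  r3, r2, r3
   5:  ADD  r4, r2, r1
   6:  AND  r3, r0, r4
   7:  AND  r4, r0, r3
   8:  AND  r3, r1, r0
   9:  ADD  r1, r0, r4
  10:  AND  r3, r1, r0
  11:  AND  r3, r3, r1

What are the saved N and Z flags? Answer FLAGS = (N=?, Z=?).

FLAGS = (N=0, Z=0)

after  0: r0=0x53 r1=0x5c r2=0xf6 r3=0x27 r4=0xf3  N=1 Z=0
after  1: r0=0x53 r1=0x5c r2=0xf6 r3=0xf3 r4=0xf3  N=1 Z=0
after  2: r0=0x53 r1=0x5c r2=0xf6 r3=0xf3 r4=0x54  N=0 Z=0
after  3: r0=0x53 r1=0x5c r2=0xf6 r3=0xfe r4=0x54  N=1 Z=0
after  4: r0=0x53 r1=0x5c r2=0xf6 r3=0xf4 r4=0x54  N=1 Z=0
after  5: r0=0x53 r1=0x5c r2=0xf6 r3=0xf4 r4=0x52  N=0 Z=0
after  6: r0=0x53 r1=0x5c r2=0xf6 r3=0x52 r4=0x52  N=0 Z=0
-- IRQ taken; context saved, return-PC = 7 --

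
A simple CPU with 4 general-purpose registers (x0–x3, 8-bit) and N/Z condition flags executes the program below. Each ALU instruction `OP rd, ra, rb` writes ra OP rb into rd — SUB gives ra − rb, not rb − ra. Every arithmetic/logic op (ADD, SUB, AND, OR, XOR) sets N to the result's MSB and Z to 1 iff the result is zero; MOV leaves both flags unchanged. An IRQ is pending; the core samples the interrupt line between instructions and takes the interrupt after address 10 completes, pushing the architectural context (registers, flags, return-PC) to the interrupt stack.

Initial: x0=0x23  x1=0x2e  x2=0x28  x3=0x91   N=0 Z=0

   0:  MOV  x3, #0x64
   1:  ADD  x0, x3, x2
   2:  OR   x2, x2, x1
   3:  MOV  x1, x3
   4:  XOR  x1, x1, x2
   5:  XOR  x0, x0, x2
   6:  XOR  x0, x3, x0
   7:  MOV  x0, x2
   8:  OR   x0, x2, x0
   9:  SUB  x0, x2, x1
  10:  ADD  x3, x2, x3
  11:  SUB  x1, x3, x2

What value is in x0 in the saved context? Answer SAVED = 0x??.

SAVED = 0xe4

after  0: x0=0x23 x1=0x2e x2=0x28 x3=0x64  N=0 Z=0
after  1: x0=0x8c x1=0x2e x2=0x28 x3=0x64  N=1 Z=0
after  2: x0=0x8c x1=0x2e x2=0x2e x3=0x64  N=0 Z=0
after  3: x0=0x8c x1=0x64 x2=0x2e x3=0x64  N=0 Z=0
after  4: x0=0x8c x1=0x4a x2=0x2e x3=0x64  N=0 Z=0
after  5: x0=0xa2 x1=0x4a x2=0x2e x3=0x64  N=1 Z=0
after  6: x0=0xc6 x1=0x4a x2=0x2e x3=0x64  N=1 Z=0
after  7: x0=0x2e x1=0x4a x2=0x2e x3=0x64  N=1 Z=0
after  8: x0=0x2e x1=0x4a x2=0x2e x3=0x64  N=0 Z=0
after  9: x0=0xe4 x1=0x4a x2=0x2e x3=0x64  N=1 Z=0
after 10: x0=0xe4 x1=0x4a x2=0x2e x3=0x92  N=1 Z=0
-- IRQ taken; context saved, return-PC = 11 --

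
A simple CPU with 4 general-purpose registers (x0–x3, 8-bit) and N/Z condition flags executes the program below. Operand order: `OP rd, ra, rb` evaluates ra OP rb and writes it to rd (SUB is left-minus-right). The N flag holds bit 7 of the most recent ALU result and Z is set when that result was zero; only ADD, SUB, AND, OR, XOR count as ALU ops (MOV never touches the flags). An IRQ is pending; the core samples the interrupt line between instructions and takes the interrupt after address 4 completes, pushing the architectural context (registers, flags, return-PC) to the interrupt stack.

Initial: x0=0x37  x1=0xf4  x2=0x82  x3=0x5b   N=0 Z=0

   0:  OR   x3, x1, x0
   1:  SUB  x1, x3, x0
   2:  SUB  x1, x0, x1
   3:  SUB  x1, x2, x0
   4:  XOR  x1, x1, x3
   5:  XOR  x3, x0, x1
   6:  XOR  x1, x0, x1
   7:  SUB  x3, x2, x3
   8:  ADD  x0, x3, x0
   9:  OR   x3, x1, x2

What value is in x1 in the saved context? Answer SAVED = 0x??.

SAVED = 0xbc

after  0: x0=0x37 x1=0xf4 x2=0x82 x3=0xf7  N=1 Z=0
after  1: x0=0x37 x1=0xc0 x2=0x82 x3=0xf7  N=1 Z=0
after  2: x0=0x37 x1=0x77 x2=0x82 x3=0xf7  N=0 Z=0
after  3: x0=0x37 x1=0x4b x2=0x82 x3=0xf7  N=0 Z=0
after  4: x0=0x37 x1=0xbc x2=0x82 x3=0xf7  N=1 Z=0
-- IRQ taken; context saved, return-PC = 5 --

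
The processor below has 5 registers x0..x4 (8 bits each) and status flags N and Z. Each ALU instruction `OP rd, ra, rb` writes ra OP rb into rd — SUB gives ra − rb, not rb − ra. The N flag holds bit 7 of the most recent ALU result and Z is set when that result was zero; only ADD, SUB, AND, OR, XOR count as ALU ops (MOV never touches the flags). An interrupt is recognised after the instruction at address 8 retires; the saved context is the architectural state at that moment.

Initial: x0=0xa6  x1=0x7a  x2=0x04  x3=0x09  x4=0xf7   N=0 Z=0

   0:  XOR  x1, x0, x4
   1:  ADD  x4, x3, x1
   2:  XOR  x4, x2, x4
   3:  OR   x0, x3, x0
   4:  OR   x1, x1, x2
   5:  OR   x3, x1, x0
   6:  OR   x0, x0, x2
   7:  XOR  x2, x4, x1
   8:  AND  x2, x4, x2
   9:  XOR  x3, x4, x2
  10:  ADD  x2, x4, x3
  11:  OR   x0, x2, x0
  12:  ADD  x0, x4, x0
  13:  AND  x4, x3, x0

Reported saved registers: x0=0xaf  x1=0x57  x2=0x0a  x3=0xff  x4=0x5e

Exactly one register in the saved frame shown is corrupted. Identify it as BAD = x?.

BAD = x1

after  0: x0=0xa6 x1=0x51 x2=0x04 x3=0x09 x4=0xf7  N=0 Z=0
after  1: x0=0xa6 x1=0x51 x2=0x04 x3=0x09 x4=0x5a  N=0 Z=0
after  2: x0=0xa6 x1=0x51 x2=0x04 x3=0x09 x4=0x5e  N=0 Z=0
after  3: x0=0xaf x1=0x51 x2=0x04 x3=0x09 x4=0x5e  N=1 Z=0
after  4: x0=0xaf x1=0x55 x2=0x04 x3=0x09 x4=0x5e  N=0 Z=0
after  5: x0=0xaf x1=0x55 x2=0x04 x3=0xff x4=0x5e  N=1 Z=0
after  6: x0=0xaf x1=0x55 x2=0x04 x3=0xff x4=0x5e  N=1 Z=0
after  7: x0=0xaf x1=0x55 x2=0x0b x3=0xff x4=0x5e  N=0 Z=0
after  8: x0=0xaf x1=0x55 x2=0x0a x3=0xff x4=0x5e  N=0 Z=0
-- IRQ taken; context saved, return-PC = 9 --
mismatch: x1: reported 0x57 vs actual 0x55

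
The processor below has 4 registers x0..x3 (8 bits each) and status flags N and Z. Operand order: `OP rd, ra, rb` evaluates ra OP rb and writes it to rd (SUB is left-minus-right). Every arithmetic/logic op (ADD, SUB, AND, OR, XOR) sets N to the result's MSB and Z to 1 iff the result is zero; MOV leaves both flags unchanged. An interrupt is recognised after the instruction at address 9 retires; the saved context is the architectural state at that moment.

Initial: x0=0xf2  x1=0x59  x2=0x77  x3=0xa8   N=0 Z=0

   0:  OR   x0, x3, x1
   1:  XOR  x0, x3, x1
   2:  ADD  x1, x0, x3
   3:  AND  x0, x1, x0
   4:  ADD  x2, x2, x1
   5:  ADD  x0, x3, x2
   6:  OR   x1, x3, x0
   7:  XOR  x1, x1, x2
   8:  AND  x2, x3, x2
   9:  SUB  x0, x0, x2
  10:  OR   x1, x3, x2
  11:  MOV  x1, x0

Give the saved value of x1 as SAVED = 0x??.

after  0: x0=0xf9 x1=0x59 x2=0x77 x3=0xa8  N=1 Z=0
after  1: x0=0xf1 x1=0x59 x2=0x77 x3=0xa8  N=1 Z=0
after  2: x0=0xf1 x1=0x99 x2=0x77 x3=0xa8  N=1 Z=0
after  3: x0=0x91 x1=0x99 x2=0x77 x3=0xa8  N=1 Z=0
after  4: x0=0x91 x1=0x99 x2=0x10 x3=0xa8  N=0 Z=0
after  5: x0=0xb8 x1=0x99 x2=0x10 x3=0xa8  N=1 Z=0
after  6: x0=0xb8 x1=0xb8 x2=0x10 x3=0xa8  N=1 Z=0
after  7: x0=0xb8 x1=0xa8 x2=0x10 x3=0xa8  N=1 Z=0
after  8: x0=0xb8 x1=0xa8 x2=0x00 x3=0xa8  N=0 Z=1
after  9: x0=0xb8 x1=0xa8 x2=0x00 x3=0xa8  N=1 Z=0
-- IRQ taken; context saved, return-PC = 10 --

SAVED = 0xa8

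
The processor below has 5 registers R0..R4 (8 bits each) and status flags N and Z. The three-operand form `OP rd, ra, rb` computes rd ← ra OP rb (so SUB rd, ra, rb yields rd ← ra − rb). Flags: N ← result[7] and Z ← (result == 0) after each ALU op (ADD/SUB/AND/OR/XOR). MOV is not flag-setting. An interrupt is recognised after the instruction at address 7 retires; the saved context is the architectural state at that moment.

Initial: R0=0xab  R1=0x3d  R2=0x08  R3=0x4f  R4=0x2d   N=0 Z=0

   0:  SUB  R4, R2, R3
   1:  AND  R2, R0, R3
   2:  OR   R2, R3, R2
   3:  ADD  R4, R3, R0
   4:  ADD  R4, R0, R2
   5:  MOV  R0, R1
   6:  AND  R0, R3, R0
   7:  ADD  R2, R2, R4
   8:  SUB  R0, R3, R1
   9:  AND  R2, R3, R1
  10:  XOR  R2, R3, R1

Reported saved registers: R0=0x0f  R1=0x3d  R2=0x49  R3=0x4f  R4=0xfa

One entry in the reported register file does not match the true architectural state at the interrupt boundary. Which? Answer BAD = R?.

after  0: R0=0xab R1=0x3d R2=0x08 R3=0x4f R4=0xb9  N=1 Z=0
after  1: R0=0xab R1=0x3d R2=0x0b R3=0x4f R4=0xb9  N=0 Z=0
after  2: R0=0xab R1=0x3d R2=0x4f R3=0x4f R4=0xb9  N=0 Z=0
after  3: R0=0xab R1=0x3d R2=0x4f R3=0x4f R4=0xfa  N=1 Z=0
after  4: R0=0xab R1=0x3d R2=0x4f R3=0x4f R4=0xfa  N=1 Z=0
after  5: R0=0x3d R1=0x3d R2=0x4f R3=0x4f R4=0xfa  N=1 Z=0
after  6: R0=0x0d R1=0x3d R2=0x4f R3=0x4f R4=0xfa  N=0 Z=0
after  7: R0=0x0d R1=0x3d R2=0x49 R3=0x4f R4=0xfa  N=0 Z=0
-- IRQ taken; context saved, return-PC = 8 --
mismatch: R0: reported 0x0f vs actual 0x0d

BAD = R0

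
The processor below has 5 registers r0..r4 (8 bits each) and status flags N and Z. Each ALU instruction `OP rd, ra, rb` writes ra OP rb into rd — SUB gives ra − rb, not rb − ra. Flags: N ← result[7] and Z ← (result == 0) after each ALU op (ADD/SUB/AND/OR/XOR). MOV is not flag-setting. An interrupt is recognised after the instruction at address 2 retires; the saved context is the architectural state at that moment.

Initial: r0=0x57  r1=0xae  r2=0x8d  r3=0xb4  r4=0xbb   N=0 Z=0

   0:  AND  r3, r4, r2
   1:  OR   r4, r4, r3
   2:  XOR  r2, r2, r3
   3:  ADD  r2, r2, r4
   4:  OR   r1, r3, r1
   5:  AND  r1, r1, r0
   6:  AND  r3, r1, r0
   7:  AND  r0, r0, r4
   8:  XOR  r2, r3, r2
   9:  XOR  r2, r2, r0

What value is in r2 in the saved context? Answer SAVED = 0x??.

after  0: r0=0x57 r1=0xae r2=0x8d r3=0x89 r4=0xbb  N=1 Z=0
after  1: r0=0x57 r1=0xae r2=0x8d r3=0x89 r4=0xbb  N=1 Z=0
after  2: r0=0x57 r1=0xae r2=0x04 r3=0x89 r4=0xbb  N=0 Z=0
-- IRQ taken; context saved, return-PC = 3 --

SAVED = 0x04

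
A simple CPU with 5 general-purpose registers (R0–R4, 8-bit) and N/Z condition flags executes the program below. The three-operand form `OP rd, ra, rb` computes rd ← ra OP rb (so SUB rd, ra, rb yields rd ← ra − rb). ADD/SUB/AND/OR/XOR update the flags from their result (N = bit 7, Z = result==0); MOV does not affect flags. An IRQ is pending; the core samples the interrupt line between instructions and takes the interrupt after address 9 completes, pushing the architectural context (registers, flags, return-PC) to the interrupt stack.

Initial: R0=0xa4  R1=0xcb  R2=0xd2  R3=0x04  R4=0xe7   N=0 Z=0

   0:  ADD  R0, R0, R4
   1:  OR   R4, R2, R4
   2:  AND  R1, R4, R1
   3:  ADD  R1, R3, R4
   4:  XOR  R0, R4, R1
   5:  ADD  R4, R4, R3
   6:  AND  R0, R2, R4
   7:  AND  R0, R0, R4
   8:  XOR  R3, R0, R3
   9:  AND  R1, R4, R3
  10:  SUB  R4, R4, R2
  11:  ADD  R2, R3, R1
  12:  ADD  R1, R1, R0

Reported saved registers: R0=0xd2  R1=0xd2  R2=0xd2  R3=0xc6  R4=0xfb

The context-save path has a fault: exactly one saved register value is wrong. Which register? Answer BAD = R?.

BAD = R3

after  0: R0=0x8b R1=0xcb R2=0xd2 R3=0x04 R4=0xe7  N=1 Z=0
after  1: R0=0x8b R1=0xcb R2=0xd2 R3=0x04 R4=0xf7  N=1 Z=0
after  2: R0=0x8b R1=0xc3 R2=0xd2 R3=0x04 R4=0xf7  N=1 Z=0
after  3: R0=0x8b R1=0xfb R2=0xd2 R3=0x04 R4=0xf7  N=1 Z=0
after  4: R0=0x0c R1=0xfb R2=0xd2 R3=0x04 R4=0xf7  N=0 Z=0
after  5: R0=0x0c R1=0xfb R2=0xd2 R3=0x04 R4=0xfb  N=1 Z=0
after  6: R0=0xd2 R1=0xfb R2=0xd2 R3=0x04 R4=0xfb  N=1 Z=0
after  7: R0=0xd2 R1=0xfb R2=0xd2 R3=0x04 R4=0xfb  N=1 Z=0
after  8: R0=0xd2 R1=0xfb R2=0xd2 R3=0xd6 R4=0xfb  N=1 Z=0
after  9: R0=0xd2 R1=0xd2 R2=0xd2 R3=0xd6 R4=0xfb  N=1 Z=0
-- IRQ taken; context saved, return-PC = 10 --
mismatch: R3: reported 0xc6 vs actual 0xd6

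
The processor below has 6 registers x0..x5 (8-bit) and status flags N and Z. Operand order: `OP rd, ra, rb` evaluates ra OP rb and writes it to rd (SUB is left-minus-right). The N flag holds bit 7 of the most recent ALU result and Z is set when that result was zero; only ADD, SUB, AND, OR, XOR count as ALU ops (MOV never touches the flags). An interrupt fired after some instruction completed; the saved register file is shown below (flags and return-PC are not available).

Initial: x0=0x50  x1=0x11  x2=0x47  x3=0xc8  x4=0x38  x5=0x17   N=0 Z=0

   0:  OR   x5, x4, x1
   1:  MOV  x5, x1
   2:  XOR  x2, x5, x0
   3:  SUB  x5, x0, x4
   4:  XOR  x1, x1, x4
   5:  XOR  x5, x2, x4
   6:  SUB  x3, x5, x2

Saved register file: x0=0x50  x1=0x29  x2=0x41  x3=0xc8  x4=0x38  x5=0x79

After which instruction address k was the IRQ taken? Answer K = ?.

after  0: x0=0x50 x1=0x11 x2=0x47 x3=0xc8 x4=0x38 x5=0x39  N=0 Z=0
after  1: x0=0x50 x1=0x11 x2=0x47 x3=0xc8 x4=0x38 x5=0x11  N=0 Z=0
after  2: x0=0x50 x1=0x11 x2=0x41 x3=0xc8 x4=0x38 x5=0x11  N=0 Z=0
after  3: x0=0x50 x1=0x11 x2=0x41 x3=0xc8 x4=0x38 x5=0x18  N=0 Z=0
after  4: x0=0x50 x1=0x29 x2=0x41 x3=0xc8 x4=0x38 x5=0x18  N=0 Z=0
after  5: x0=0x50 x1=0x29 x2=0x41 x3=0xc8 x4=0x38 x5=0x79  N=0 Z=0
-- IRQ taken; context saved, return-PC = 6 --

K = 5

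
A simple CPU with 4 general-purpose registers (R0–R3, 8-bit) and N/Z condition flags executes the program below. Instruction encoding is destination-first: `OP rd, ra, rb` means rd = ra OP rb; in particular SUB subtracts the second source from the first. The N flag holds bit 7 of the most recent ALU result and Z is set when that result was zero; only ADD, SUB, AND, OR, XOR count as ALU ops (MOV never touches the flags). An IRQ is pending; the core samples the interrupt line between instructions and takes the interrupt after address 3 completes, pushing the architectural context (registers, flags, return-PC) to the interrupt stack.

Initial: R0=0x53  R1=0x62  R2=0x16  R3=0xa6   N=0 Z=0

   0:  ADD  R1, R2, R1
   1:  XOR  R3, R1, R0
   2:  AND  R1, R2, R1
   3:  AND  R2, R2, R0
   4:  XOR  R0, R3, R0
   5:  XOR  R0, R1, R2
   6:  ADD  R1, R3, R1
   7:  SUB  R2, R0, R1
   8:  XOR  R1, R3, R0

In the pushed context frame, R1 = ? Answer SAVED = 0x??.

SAVED = 0x10

after  0: R0=0x53 R1=0x78 R2=0x16 R3=0xa6  N=0 Z=0
after  1: R0=0x53 R1=0x78 R2=0x16 R3=0x2b  N=0 Z=0
after  2: R0=0x53 R1=0x10 R2=0x16 R3=0x2b  N=0 Z=0
after  3: R0=0x53 R1=0x10 R2=0x12 R3=0x2b  N=0 Z=0
-- IRQ taken; context saved, return-PC = 4 --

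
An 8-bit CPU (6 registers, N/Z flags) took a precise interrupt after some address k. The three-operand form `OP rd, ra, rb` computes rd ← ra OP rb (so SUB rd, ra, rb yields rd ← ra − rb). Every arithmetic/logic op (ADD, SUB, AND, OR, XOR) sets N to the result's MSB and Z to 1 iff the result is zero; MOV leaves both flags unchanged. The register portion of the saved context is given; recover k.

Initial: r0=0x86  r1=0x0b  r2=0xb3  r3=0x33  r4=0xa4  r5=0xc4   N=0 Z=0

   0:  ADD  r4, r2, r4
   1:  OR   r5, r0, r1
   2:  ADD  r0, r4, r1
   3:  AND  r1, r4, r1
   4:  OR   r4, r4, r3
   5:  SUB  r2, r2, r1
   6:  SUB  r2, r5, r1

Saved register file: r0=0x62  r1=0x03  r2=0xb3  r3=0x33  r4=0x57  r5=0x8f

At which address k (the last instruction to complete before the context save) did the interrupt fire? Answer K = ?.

K = 3

after  0: r0=0x86 r1=0x0b r2=0xb3 r3=0x33 r4=0x57 r5=0xc4  N=0 Z=0
after  1: r0=0x86 r1=0x0b r2=0xb3 r3=0x33 r4=0x57 r5=0x8f  N=1 Z=0
after  2: r0=0x62 r1=0x0b r2=0xb3 r3=0x33 r4=0x57 r5=0x8f  N=0 Z=0
after  3: r0=0x62 r1=0x03 r2=0xb3 r3=0x33 r4=0x57 r5=0x8f  N=0 Z=0
-- IRQ taken; context saved, return-PC = 4 --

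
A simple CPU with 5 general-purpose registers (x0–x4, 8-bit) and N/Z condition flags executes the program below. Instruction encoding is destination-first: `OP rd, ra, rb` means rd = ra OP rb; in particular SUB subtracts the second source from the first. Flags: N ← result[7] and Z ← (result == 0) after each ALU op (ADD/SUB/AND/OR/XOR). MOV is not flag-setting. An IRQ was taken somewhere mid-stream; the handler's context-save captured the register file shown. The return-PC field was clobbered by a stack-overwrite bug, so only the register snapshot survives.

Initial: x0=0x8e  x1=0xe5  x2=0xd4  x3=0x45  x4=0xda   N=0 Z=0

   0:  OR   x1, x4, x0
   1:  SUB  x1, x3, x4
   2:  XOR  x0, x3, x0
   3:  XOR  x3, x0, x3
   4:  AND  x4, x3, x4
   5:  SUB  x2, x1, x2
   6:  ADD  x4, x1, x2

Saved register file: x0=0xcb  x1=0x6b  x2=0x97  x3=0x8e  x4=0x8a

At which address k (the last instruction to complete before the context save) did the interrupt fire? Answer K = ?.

after  0: x0=0x8e x1=0xde x2=0xd4 x3=0x45 x4=0xda  N=1 Z=0
after  1: x0=0x8e x1=0x6b x2=0xd4 x3=0x45 x4=0xda  N=0 Z=0
after  2: x0=0xcb x1=0x6b x2=0xd4 x3=0x45 x4=0xda  N=1 Z=0
after  3: x0=0xcb x1=0x6b x2=0xd4 x3=0x8e x4=0xda  N=1 Z=0
after  4: x0=0xcb x1=0x6b x2=0xd4 x3=0x8e x4=0x8a  N=1 Z=0
after  5: x0=0xcb x1=0x6b x2=0x97 x3=0x8e x4=0x8a  N=1 Z=0
-- IRQ taken; context saved, return-PC = 6 --

K = 5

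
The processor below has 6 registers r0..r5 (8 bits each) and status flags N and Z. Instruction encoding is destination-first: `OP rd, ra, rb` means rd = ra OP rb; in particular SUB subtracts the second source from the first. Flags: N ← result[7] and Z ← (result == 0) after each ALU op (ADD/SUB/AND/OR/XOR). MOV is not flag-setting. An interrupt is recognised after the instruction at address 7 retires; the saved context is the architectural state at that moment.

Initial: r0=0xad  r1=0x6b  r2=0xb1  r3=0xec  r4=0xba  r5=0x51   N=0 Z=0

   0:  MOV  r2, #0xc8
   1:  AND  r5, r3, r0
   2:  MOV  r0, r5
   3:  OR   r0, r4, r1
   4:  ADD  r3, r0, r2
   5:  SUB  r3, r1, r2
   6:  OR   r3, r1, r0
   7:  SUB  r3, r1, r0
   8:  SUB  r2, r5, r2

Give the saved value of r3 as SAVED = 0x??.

SAVED = 0x70

after  0: r0=0xad r1=0x6b r2=0xc8 r3=0xec r4=0xba r5=0x51  N=0 Z=0
after  1: r0=0xad r1=0x6b r2=0xc8 r3=0xec r4=0xba r5=0xac  N=1 Z=0
after  2: r0=0xac r1=0x6b r2=0xc8 r3=0xec r4=0xba r5=0xac  N=1 Z=0
after  3: r0=0xfb r1=0x6b r2=0xc8 r3=0xec r4=0xba r5=0xac  N=1 Z=0
after  4: r0=0xfb r1=0x6b r2=0xc8 r3=0xc3 r4=0xba r5=0xac  N=1 Z=0
after  5: r0=0xfb r1=0x6b r2=0xc8 r3=0xa3 r4=0xba r5=0xac  N=1 Z=0
after  6: r0=0xfb r1=0x6b r2=0xc8 r3=0xfb r4=0xba r5=0xac  N=1 Z=0
after  7: r0=0xfb r1=0x6b r2=0xc8 r3=0x70 r4=0xba r5=0xac  N=0 Z=0
-- IRQ taken; context saved, return-PC = 8 --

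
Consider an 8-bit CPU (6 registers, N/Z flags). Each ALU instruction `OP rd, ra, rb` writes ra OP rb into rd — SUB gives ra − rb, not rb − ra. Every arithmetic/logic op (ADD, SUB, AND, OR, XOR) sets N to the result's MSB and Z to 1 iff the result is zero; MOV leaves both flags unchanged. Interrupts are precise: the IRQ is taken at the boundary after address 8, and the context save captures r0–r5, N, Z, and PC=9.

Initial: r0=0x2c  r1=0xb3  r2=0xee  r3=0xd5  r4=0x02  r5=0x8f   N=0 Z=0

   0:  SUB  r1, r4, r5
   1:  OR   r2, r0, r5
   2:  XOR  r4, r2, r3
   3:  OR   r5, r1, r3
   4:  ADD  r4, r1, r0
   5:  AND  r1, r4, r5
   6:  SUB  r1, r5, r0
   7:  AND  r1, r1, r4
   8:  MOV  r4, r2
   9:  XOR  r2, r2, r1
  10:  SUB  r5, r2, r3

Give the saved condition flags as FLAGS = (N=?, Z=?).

after  0: r0=0x2c r1=0x73 r2=0xee r3=0xd5 r4=0x02 r5=0x8f  N=0 Z=0
after  1: r0=0x2c r1=0x73 r2=0xaf r3=0xd5 r4=0x02 r5=0x8f  N=1 Z=0
after  2: r0=0x2c r1=0x73 r2=0xaf r3=0xd5 r4=0x7a r5=0x8f  N=0 Z=0
after  3: r0=0x2c r1=0x73 r2=0xaf r3=0xd5 r4=0x7a r5=0xf7  N=1 Z=0
after  4: r0=0x2c r1=0x73 r2=0xaf r3=0xd5 r4=0x9f r5=0xf7  N=1 Z=0
after  5: r0=0x2c r1=0x97 r2=0xaf r3=0xd5 r4=0x9f r5=0xf7  N=1 Z=0
after  6: r0=0x2c r1=0xcb r2=0xaf r3=0xd5 r4=0x9f r5=0xf7  N=1 Z=0
after  7: r0=0x2c r1=0x8b r2=0xaf r3=0xd5 r4=0x9f r5=0xf7  N=1 Z=0
after  8: r0=0x2c r1=0x8b r2=0xaf r3=0xd5 r4=0xaf r5=0xf7  N=1 Z=0
-- IRQ taken; context saved, return-PC = 9 --

FLAGS = (N=1, Z=0)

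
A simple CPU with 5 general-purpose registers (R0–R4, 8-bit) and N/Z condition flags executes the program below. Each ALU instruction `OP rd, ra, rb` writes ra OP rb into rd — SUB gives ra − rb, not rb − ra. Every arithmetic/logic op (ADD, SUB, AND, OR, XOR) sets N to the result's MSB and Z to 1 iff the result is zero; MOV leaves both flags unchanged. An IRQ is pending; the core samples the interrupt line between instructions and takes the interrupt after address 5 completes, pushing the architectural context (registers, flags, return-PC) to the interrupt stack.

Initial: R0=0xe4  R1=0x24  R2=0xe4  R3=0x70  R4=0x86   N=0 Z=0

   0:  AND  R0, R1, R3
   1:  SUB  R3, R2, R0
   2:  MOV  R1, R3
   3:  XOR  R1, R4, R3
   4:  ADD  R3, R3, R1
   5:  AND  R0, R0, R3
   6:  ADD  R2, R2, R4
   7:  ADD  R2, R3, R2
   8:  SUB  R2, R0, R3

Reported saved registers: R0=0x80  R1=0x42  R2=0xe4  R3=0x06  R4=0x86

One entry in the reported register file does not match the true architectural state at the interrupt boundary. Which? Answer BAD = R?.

after  0: R0=0x20 R1=0x24 R2=0xe4 R3=0x70 R4=0x86  N=0 Z=0
after  1: R0=0x20 R1=0x24 R2=0xe4 R3=0xc4 R4=0x86  N=1 Z=0
after  2: R0=0x20 R1=0xc4 R2=0xe4 R3=0xc4 R4=0x86  N=1 Z=0
after  3: R0=0x20 R1=0x42 R2=0xe4 R3=0xc4 R4=0x86  N=0 Z=0
after  4: R0=0x20 R1=0x42 R2=0xe4 R3=0x06 R4=0x86  N=0 Z=0
after  5: R0=0x00 R1=0x42 R2=0xe4 R3=0x06 R4=0x86  N=0 Z=1
-- IRQ taken; context saved, return-PC = 6 --
mismatch: R0: reported 0x80 vs actual 0x00

BAD = R0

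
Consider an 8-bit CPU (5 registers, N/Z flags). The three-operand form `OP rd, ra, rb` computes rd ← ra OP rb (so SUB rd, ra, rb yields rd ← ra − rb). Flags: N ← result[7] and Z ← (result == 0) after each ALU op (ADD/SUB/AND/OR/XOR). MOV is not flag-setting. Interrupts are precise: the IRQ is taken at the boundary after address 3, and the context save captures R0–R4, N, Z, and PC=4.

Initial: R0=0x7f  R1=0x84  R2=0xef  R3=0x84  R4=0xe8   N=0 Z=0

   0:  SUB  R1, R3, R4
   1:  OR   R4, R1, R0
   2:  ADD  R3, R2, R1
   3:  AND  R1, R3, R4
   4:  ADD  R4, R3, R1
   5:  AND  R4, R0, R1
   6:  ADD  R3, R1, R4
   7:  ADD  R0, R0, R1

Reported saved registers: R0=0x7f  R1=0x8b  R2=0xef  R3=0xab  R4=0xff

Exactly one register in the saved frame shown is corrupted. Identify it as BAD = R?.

after  0: R0=0x7f R1=0x9c R2=0xef R3=0x84 R4=0xe8  N=1 Z=0
after  1: R0=0x7f R1=0x9c R2=0xef R3=0x84 R4=0xff  N=1 Z=0
after  2: R0=0x7f R1=0x9c R2=0xef R3=0x8b R4=0xff  N=1 Z=0
after  3: R0=0x7f R1=0x8b R2=0xef R3=0x8b R4=0xff  N=1 Z=0
-- IRQ taken; context saved, return-PC = 4 --
mismatch: R3: reported 0xab vs actual 0x8b

BAD = R3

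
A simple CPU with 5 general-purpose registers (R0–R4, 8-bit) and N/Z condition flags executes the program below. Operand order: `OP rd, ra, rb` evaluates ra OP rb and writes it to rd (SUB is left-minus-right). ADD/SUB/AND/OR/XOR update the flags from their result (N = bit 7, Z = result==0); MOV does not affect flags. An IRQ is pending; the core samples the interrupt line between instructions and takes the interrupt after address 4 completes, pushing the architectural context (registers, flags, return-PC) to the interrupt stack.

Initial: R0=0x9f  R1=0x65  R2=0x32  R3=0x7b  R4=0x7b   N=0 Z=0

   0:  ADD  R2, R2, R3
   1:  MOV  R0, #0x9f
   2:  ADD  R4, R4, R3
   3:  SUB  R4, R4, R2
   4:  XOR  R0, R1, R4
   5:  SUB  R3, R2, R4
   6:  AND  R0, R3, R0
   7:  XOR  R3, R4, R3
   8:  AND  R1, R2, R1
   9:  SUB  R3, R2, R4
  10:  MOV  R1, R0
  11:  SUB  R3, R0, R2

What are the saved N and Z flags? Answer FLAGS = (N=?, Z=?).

after  0: R0=0x9f R1=0x65 R2=0xad R3=0x7b R4=0x7b  N=1 Z=0
after  1: R0=0x9f R1=0x65 R2=0xad R3=0x7b R4=0x7b  N=1 Z=0
after  2: R0=0x9f R1=0x65 R2=0xad R3=0x7b R4=0xf6  N=1 Z=0
after  3: R0=0x9f R1=0x65 R2=0xad R3=0x7b R4=0x49  N=0 Z=0
after  4: R0=0x2c R1=0x65 R2=0xad R3=0x7b R4=0x49  N=0 Z=0
-- IRQ taken; context saved, return-PC = 5 --

FLAGS = (N=0, Z=0)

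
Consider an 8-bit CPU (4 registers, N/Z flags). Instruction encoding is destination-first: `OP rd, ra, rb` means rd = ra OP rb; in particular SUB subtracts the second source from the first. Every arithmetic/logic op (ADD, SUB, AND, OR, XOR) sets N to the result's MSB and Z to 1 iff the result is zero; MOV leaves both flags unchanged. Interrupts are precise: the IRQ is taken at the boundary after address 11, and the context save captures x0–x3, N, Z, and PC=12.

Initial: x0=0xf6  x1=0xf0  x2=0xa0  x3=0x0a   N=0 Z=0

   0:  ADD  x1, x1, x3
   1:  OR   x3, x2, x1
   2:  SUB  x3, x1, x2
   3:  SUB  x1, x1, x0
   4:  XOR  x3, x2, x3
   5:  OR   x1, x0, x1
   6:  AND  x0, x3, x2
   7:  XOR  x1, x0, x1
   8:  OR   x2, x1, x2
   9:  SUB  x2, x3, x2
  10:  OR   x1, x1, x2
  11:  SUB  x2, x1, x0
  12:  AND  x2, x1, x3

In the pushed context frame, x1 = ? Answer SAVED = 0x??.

after  0: x0=0xf6 x1=0xfa x2=0xa0 x3=0x0a  N=1 Z=0
after  1: x0=0xf6 x1=0xfa x2=0xa0 x3=0xfa  N=1 Z=0
after  2: x0=0xf6 x1=0xfa x2=0xa0 x3=0x5a  N=0 Z=0
after  3: x0=0xf6 x1=0x04 x2=0xa0 x3=0x5a  N=0 Z=0
after  4: x0=0xf6 x1=0x04 x2=0xa0 x3=0xfa  N=1 Z=0
after  5: x0=0xf6 x1=0xf6 x2=0xa0 x3=0xfa  N=1 Z=0
after  6: x0=0xa0 x1=0xf6 x2=0xa0 x3=0xfa  N=1 Z=0
after  7: x0=0xa0 x1=0x56 x2=0xa0 x3=0xfa  N=0 Z=0
after  8: x0=0xa0 x1=0x56 x2=0xf6 x3=0xfa  N=1 Z=0
after  9: x0=0xa0 x1=0x56 x2=0x04 x3=0xfa  N=0 Z=0
after 10: x0=0xa0 x1=0x56 x2=0x04 x3=0xfa  N=0 Z=0
after 11: x0=0xa0 x1=0x56 x2=0xb6 x3=0xfa  N=1 Z=0
-- IRQ taken; context saved, return-PC = 12 --

SAVED = 0x56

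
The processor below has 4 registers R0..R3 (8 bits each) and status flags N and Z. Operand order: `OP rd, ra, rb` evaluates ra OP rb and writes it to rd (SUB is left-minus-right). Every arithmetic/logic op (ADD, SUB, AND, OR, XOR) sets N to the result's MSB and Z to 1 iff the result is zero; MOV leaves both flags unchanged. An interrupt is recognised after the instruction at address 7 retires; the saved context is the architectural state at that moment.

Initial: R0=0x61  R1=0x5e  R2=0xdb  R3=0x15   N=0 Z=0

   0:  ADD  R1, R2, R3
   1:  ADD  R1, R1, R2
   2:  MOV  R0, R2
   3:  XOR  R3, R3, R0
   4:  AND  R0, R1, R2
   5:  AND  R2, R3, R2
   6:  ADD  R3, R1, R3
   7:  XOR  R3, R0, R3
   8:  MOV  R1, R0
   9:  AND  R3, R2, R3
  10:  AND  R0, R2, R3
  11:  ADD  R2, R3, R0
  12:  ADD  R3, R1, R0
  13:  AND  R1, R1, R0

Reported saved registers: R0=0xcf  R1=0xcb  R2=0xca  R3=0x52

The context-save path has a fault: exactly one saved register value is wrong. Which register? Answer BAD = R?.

BAD = R0

after  0: R0=0x61 R1=0xf0 R2=0xdb R3=0x15  N=1 Z=0
after  1: R0=0x61 R1=0xcb R2=0xdb R3=0x15  N=1 Z=0
after  2: R0=0xdb R1=0xcb R2=0xdb R3=0x15  N=1 Z=0
after  3: R0=0xdb R1=0xcb R2=0xdb R3=0xce  N=1 Z=0
after  4: R0=0xcb R1=0xcb R2=0xdb R3=0xce  N=1 Z=0
after  5: R0=0xcb R1=0xcb R2=0xca R3=0xce  N=1 Z=0
after  6: R0=0xcb R1=0xcb R2=0xca R3=0x99  N=1 Z=0
after  7: R0=0xcb R1=0xcb R2=0xca R3=0x52  N=0 Z=0
-- IRQ taken; context saved, return-PC = 8 --
mismatch: R0: reported 0xcf vs actual 0xcb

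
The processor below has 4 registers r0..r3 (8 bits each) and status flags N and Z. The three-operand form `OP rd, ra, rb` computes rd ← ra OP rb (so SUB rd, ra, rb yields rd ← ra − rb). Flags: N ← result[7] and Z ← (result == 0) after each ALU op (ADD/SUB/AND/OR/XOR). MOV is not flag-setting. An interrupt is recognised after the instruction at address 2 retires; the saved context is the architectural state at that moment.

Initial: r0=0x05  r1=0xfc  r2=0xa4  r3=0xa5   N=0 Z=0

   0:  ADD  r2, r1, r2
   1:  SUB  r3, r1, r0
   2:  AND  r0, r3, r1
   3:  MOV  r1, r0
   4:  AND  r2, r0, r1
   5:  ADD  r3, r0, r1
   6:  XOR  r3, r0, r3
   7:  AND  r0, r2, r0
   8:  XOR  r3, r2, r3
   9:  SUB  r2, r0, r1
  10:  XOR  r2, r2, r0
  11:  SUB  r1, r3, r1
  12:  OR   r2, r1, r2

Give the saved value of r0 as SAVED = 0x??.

SAVED = 0xf4

after  0: r0=0x05 r1=0xfc r2=0xa0 r3=0xa5  N=1 Z=0
after  1: r0=0x05 r1=0xfc r2=0xa0 r3=0xf7  N=1 Z=0
after  2: r0=0xf4 r1=0xfc r2=0xa0 r3=0xf7  N=1 Z=0
-- IRQ taken; context saved, return-PC = 3 --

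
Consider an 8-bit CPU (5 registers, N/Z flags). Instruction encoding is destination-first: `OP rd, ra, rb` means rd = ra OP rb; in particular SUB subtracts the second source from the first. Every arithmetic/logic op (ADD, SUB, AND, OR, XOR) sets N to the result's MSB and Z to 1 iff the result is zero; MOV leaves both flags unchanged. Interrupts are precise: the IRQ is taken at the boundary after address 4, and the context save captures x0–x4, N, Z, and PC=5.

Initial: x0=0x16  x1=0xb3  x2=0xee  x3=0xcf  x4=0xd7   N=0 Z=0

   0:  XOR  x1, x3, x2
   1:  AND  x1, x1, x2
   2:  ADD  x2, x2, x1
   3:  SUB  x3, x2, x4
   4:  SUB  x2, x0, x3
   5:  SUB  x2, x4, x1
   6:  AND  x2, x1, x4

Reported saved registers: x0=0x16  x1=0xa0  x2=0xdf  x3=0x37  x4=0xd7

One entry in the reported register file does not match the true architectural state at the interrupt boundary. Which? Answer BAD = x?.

BAD = x1

after  0: x0=0x16 x1=0x21 x2=0xee x3=0xcf x4=0xd7  N=0 Z=0
after  1: x0=0x16 x1=0x20 x2=0xee x3=0xcf x4=0xd7  N=0 Z=0
after  2: x0=0x16 x1=0x20 x2=0x0e x3=0xcf x4=0xd7  N=0 Z=0
after  3: x0=0x16 x1=0x20 x2=0x0e x3=0x37 x4=0xd7  N=0 Z=0
after  4: x0=0x16 x1=0x20 x2=0xdf x3=0x37 x4=0xd7  N=1 Z=0
-- IRQ taken; context saved, return-PC = 5 --
mismatch: x1: reported 0xa0 vs actual 0x20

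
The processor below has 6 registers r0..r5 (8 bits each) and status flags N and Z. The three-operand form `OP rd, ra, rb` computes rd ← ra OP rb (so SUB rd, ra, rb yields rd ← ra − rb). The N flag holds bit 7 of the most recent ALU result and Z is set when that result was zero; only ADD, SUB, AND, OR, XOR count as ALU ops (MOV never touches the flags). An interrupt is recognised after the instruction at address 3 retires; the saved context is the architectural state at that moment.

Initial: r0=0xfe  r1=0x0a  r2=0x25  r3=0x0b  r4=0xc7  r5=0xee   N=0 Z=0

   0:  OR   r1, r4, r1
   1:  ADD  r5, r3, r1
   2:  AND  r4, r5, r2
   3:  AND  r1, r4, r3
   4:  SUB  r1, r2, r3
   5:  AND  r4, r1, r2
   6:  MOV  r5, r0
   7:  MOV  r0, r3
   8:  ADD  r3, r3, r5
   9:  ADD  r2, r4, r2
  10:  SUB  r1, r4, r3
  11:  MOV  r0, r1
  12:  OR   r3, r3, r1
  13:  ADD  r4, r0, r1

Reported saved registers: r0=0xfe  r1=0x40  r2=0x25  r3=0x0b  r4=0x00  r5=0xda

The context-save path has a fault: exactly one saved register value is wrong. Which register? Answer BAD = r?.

BAD = r1

after  0: r0=0xfe r1=0xcf r2=0x25 r3=0x0b r4=0xc7 r5=0xee  N=1 Z=0
after  1: r0=0xfe r1=0xcf r2=0x25 r3=0x0b r4=0xc7 r5=0xda  N=1 Z=0
after  2: r0=0xfe r1=0xcf r2=0x25 r3=0x0b r4=0x00 r5=0xda  N=0 Z=1
after  3: r0=0xfe r1=0x00 r2=0x25 r3=0x0b r4=0x00 r5=0xda  N=0 Z=1
-- IRQ taken; context saved, return-PC = 4 --
mismatch: r1: reported 0x40 vs actual 0x00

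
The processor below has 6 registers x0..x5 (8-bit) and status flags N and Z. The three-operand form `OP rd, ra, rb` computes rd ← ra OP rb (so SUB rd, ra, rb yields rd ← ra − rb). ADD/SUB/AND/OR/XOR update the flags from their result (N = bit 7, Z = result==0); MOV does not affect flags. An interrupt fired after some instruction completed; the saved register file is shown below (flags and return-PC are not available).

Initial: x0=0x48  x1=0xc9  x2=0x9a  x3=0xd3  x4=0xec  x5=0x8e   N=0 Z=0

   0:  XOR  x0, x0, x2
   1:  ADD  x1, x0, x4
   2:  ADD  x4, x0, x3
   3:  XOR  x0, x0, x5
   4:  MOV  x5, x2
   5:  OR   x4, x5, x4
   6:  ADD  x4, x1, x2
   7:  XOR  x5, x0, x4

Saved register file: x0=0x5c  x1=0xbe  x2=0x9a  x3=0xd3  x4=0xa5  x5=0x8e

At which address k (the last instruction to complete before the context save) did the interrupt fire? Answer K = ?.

after  0: x0=0xd2 x1=0xc9 x2=0x9a x3=0xd3 x4=0xec x5=0x8e  N=1 Z=0
after  1: x0=0xd2 x1=0xbe x2=0x9a x3=0xd3 x4=0xec x5=0x8e  N=1 Z=0
after  2: x0=0xd2 x1=0xbe x2=0x9a x3=0xd3 x4=0xa5 x5=0x8e  N=1 Z=0
after  3: x0=0x5c x1=0xbe x2=0x9a x3=0xd3 x4=0xa5 x5=0x8e  N=0 Z=0
-- IRQ taken; context saved, return-PC = 4 --

K = 3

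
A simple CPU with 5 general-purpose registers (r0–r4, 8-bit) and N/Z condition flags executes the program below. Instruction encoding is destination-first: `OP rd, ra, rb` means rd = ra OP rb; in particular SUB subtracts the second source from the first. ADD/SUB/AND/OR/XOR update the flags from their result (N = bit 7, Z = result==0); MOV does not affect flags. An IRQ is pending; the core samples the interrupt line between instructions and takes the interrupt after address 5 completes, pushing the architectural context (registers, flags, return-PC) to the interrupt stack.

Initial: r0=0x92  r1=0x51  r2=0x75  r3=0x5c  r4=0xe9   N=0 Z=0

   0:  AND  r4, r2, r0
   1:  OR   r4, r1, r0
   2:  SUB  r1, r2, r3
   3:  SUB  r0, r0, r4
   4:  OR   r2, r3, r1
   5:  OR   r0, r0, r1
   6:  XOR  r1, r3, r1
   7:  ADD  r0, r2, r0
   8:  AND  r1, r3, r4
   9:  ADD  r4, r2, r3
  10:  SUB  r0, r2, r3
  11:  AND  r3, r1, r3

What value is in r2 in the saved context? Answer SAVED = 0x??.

after  0: r0=0x92 r1=0x51 r2=0x75 r3=0x5c r4=0x10  N=0 Z=0
after  1: r0=0x92 r1=0x51 r2=0x75 r3=0x5c r4=0xd3  N=1 Z=0
after  2: r0=0x92 r1=0x19 r2=0x75 r3=0x5c r4=0xd3  N=0 Z=0
after  3: r0=0xbf r1=0x19 r2=0x75 r3=0x5c r4=0xd3  N=1 Z=0
after  4: r0=0xbf r1=0x19 r2=0x5d r3=0x5c r4=0xd3  N=0 Z=0
after  5: r0=0xbf r1=0x19 r2=0x5d r3=0x5c r4=0xd3  N=1 Z=0
-- IRQ taken; context saved, return-PC = 6 --

SAVED = 0x5d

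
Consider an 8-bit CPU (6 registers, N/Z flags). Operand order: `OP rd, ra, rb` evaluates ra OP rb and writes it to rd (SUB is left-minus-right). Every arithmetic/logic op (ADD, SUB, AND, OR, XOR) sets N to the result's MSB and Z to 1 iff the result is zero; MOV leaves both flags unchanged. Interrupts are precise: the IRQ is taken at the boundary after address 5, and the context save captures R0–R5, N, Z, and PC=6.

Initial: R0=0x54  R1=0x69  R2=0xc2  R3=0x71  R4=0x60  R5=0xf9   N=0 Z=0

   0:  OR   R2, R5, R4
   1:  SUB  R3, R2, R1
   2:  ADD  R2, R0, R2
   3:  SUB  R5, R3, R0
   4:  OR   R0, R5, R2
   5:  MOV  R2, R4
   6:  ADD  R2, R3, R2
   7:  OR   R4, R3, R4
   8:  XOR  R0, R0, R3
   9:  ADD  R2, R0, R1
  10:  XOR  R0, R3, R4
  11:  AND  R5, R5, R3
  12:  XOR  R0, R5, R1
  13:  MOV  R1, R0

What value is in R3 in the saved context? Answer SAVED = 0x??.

SAVED = 0x90

after  0: R0=0x54 R1=0x69 R2=0xf9 R3=0x71 R4=0x60 R5=0xf9  N=1 Z=0
after  1: R0=0x54 R1=0x69 R2=0xf9 R3=0x90 R4=0x60 R5=0xf9  N=1 Z=0
after  2: R0=0x54 R1=0x69 R2=0x4d R3=0x90 R4=0x60 R5=0xf9  N=0 Z=0
after  3: R0=0x54 R1=0x69 R2=0x4d R3=0x90 R4=0x60 R5=0x3c  N=0 Z=0
after  4: R0=0x7d R1=0x69 R2=0x4d R3=0x90 R4=0x60 R5=0x3c  N=0 Z=0
after  5: R0=0x7d R1=0x69 R2=0x60 R3=0x90 R4=0x60 R5=0x3c  N=0 Z=0
-- IRQ taken; context saved, return-PC = 6 --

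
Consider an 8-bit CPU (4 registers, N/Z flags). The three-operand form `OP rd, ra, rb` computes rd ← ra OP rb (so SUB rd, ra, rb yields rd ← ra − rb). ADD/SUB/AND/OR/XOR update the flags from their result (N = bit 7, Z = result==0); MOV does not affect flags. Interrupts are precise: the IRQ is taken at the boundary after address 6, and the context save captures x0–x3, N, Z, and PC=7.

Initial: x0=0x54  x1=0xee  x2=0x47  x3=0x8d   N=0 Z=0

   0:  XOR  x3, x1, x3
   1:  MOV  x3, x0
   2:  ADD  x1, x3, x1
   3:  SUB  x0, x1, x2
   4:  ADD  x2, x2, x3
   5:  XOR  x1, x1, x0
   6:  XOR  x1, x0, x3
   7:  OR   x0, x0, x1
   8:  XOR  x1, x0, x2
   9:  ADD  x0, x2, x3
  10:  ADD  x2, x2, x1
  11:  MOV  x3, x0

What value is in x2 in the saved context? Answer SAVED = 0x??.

SAVED = 0x9b

after  0: x0=0x54 x1=0xee x2=0x47 x3=0x63  N=0 Z=0
after  1: x0=0x54 x1=0xee x2=0x47 x3=0x54  N=0 Z=0
after  2: x0=0x54 x1=0x42 x2=0x47 x3=0x54  N=0 Z=0
after  3: x0=0xfb x1=0x42 x2=0x47 x3=0x54  N=1 Z=0
after  4: x0=0xfb x1=0x42 x2=0x9b x3=0x54  N=1 Z=0
after  5: x0=0xfb x1=0xb9 x2=0x9b x3=0x54  N=1 Z=0
after  6: x0=0xfb x1=0xaf x2=0x9b x3=0x54  N=1 Z=0
-- IRQ taken; context saved, return-PC = 7 --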